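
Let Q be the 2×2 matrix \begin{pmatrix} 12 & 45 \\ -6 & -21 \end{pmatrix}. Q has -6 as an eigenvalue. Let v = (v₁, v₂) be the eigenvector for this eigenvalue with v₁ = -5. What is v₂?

Q + 6I = [[18, 45], [-6, -15]].
Solving (Q + 6I)v = 0 gives the eigenspace spanned by (-5, 2).
With v₁ = -5, v = (-5, 2), so v₂ = 2.

2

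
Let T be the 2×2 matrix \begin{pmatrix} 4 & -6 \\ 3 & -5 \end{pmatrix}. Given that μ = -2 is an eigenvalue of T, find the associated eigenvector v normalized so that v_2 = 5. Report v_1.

5

T + 2I = [[6, -6], [3, -3]].
Solving (T + 2I)v = 0 gives the eigenspace spanned by (5, 5).
With v_2 = 5, v = (5, 5), so v_1 = 5.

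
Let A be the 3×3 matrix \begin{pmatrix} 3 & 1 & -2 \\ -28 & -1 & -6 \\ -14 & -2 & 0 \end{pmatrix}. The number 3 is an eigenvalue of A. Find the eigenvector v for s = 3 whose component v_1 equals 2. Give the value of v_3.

-4

A − 3I = [[0, 1, -2], [-28, -4, -6], [-14, -2, -3]].
Solving (A − 3I)v = 0 gives the eigenspace spanned by (2, -8, -4).
With v_1 = 2, v = (2, -8, -4), so v_3 = -4.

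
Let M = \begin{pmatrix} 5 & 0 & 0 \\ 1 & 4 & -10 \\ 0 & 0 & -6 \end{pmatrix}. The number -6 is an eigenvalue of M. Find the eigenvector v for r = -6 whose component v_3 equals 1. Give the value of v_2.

M + 6I = [[11, 0, 0], [1, 10, -10], [0, 0, 0]].
Solving (M + 6I)v = 0 gives the eigenspace spanned by (0, 1, 1).
With v_3 = 1, v = (0, 1, 1), so v_2 = 1.

1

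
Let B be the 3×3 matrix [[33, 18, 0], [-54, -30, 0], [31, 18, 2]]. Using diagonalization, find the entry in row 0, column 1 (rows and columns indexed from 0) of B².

Characteristic polynomial: λ^3 - 5λ^2 - 12λ + 36 = (λ - 6)(λ - 2)(λ + 3), so the eigenvalues are -3, 2, 6.
λ=-3: eigenvector (1, -2, 1).
λ=6: eigenvector (2, -3, 2).
λ=2: eigenvector (0, 0, 1).
P = [[1, 2, 0], [-2, -3, 0], [1, 2, 1]], D = diag(-3, 6, 2), P⁻¹ = [[-3, -2, 0], [2, 1, 0], [-1, 0, 1]].
B² = P·diag(9, 36, 4)·P⁻¹ = [[117, 54, 0], [-162, -72, 0], [113, 54, 4]].
The requested entry is 54.

54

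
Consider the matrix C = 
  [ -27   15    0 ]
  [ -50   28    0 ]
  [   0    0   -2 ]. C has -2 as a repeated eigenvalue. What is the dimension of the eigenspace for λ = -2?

2

C + 2I = [[-25, 15, 0], [-50, 30, 0], [0, 0, 0]].
This matrix has rank 1, so its null space has dimension 3 − 1 = 2.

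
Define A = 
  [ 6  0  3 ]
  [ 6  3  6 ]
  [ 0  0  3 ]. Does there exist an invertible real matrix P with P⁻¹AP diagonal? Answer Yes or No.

Characteristic polynomial: p(s) = s^3 - 12s^2 + 45s - 54 = (s - 6)(s - 3)^2.
s = 3 has algebraic multiplicity 2; rank(A − 3I) = 1, so geometric multiplicity = 2.
Every eigenvalue has geometric = algebraic multiplicity, so A is diagonalizable.

Yes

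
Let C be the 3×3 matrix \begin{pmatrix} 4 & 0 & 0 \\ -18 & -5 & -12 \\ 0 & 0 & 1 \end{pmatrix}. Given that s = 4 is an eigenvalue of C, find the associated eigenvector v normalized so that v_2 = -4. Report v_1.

C − 4I = [[0, 0, 0], [-18, -9, -12], [0, 0, -3]].
Solving (C − 4I)v = 0 gives the eigenspace spanned by (2, -4, 0).
With v_2 = -4, v = (2, -4, 0), so v_1 = 2.

2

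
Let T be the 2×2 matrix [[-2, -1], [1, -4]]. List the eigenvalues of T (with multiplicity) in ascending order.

Characteristic polynomial: p(μ) = μ^2 + 6μ + 9 = (μ + 3)^2.
Roots (with multiplicity): -3, -3.

-3, -3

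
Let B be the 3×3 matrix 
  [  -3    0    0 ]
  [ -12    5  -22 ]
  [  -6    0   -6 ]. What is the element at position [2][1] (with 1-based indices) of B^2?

108

Characteristic polynomial: t^3 + 4t^2 - 27t - 90 = (t - 5)(t + 3)(t + 6), so the eigenvalues are -6, -3, 5.
t=-3: eigenvector (1, -4, -2).
t=5: eigenvector (0, 1, 0).
t=-6: eigenvector (0, 2, 1).
P = [[1, 0, 0], [-4, 1, 2], [-2, 0, 1]], D = diag(-3, 5, -6), P⁻¹ = [[1, 0, 0], [0, 1, -2], [2, 0, 1]].
B² = P·diag(9, 25, 36)·P⁻¹ = [[9, 0, 0], [108, 25, 22], [54, 0, 36]].
The requested entry is 108.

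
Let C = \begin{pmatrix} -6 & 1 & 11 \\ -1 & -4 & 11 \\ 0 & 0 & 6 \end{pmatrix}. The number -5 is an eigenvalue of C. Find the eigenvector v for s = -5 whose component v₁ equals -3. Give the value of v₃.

C + 5I = [[-1, 1, 11], [-1, 1, 11], [0, 0, 11]].
Solving (C + 5I)v = 0 gives the eigenspace spanned by (-3, -3, 0).
With v₁ = -3, v = (-3, -3, 0), so v₃ = 0.

0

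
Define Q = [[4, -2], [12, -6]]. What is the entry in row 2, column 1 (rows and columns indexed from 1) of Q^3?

Characteristic polynomial: t^2 + 2t = t(t + 2), so the eigenvalues are -2, 0.
t=-2: eigenvector (1, 3).
t=0: eigenvector (-1, -2).
P = [[1, -1], [3, -2]], D = diag(-2, 0), P⁻¹ = [[-2, 1], [-3, 1]].
Q³ = P·diag(-8, 0)·P⁻¹ = [[16, -8], [48, -24]].
The requested entry is 48.

48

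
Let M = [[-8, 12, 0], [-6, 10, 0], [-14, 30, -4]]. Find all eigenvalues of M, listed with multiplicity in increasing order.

Characteristic polynomial: p(s) = s^3 + 2s^2 - 16s - 32 = (s - 4)(s + 2)(s + 4).
Roots (with multiplicity): -4, -2, 4.

-4, -2, 4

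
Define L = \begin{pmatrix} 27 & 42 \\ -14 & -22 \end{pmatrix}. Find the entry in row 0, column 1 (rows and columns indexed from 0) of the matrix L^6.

279930

Characteristic polynomial: t^2 - 5t - 6 = (t - 6)(t + 1), so the eigenvalues are -1, 6.
t=-1: eigenvector (-3, 2).
t=6: eigenvector (-2, 1).
P = [[-3, -2], [2, 1]], D = diag(-1, 6), P⁻¹ = [[1, 2], [-2, -3]].
L⁶ = P·diag(1, 46656)·P⁻¹ = [[186621, 279930], [-93310, -139964]].
The requested entry is 279930.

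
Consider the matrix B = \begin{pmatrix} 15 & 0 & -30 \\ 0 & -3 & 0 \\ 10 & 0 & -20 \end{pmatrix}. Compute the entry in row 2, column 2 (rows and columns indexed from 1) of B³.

-27

Characteristic polynomial: λ^3 + 8λ^2 + 15λ = λ(λ + 3)(λ + 5), so the eigenvalues are -5, -3, 0.
λ=-5: eigenvector (-3, 0, -2).
λ=0: eigenvector (2, 0, 1).
λ=-3: eigenvector (0, 1, 0).
P = [[-3, 2, 0], [0, 0, 1], [-2, 1, 0]], D = diag(-5, 0, -3), P⁻¹ = [[1, 0, -2], [2, 0, -3], [0, 1, 0]].
B³ = P·diag(-125, 0, -27)·P⁻¹ = [[375, 0, -750], [0, -27, 0], [250, 0, -500]].
The requested entry is -27.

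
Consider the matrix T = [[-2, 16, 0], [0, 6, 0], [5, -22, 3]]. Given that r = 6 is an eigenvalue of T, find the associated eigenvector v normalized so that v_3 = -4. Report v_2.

T − 6I = [[-8, 16, 0], [0, 0, 0], [5, -22, -3]].
Solving (T − 6I)v = 0 gives the eigenspace spanned by (2, 1, -4).
With v_3 = -4, v = (2, 1, -4), so v_2 = 1.

1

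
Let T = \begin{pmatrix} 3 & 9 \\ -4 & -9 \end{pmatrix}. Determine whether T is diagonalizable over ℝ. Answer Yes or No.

Characteristic polynomial: p(μ) = μ^2 + 6μ + 9 = (μ + 3)^2.
μ = -3 has algebraic multiplicity 2; rank(T + 3I) = 1, so geometric multiplicity = 1.
Geometric multiplicity < algebraic multiplicity, so T is not diagonalizable.

No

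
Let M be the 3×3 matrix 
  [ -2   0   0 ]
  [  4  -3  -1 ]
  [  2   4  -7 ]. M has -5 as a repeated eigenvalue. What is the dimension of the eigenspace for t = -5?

M + 5I = [[3, 0, 0], [4, 2, -1], [2, 4, -2]].
This matrix has rank 2, so its null space has dimension 3 − 2 = 1.

1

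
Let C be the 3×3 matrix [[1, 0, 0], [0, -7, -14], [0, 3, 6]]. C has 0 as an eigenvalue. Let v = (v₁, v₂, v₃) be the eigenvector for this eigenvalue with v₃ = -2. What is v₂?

C = [[1, 0, 0], [0, -7, -14], [0, 3, 6]].
Solving (C)v = 0 gives the eigenspace spanned by (0, 4, -2).
With v₃ = -2, v = (0, 4, -2), so v₂ = 4.

4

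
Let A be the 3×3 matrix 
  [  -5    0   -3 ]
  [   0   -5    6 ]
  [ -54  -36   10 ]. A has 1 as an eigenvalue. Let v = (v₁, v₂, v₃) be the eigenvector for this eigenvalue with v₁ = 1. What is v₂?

-2

A − 1I = [[-6, 0, -3], [0, -6, 6], [-54, -36, 9]].
Solving (A − 1I)v = 0 gives the eigenspace spanned by (1, -2, -2).
With v₁ = 1, v = (1, -2, -2), so v₂ = -2.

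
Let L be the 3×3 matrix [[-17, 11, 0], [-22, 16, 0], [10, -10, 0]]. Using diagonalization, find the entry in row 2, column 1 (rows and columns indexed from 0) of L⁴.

Characteristic polynomial: λ^3 + λ^2 - 30λ = λ(λ - 5)(λ + 6), so the eigenvalues are -6, 0, 5.
λ=-6: eigenvector (1, 1, 0).
λ=5: eigenvector (1, 2, -2).
λ=0: eigenvector (0, 0, 1).
P = [[1, 1, 0], [1, 2, 0], [0, -2, 1]], D = diag(-6, 5, 0), P⁻¹ = [[2, -1, 0], [-1, 1, 0], [-2, 2, 1]].
L⁴ = P·diag(1296, 625, 0)·P⁻¹ = [[1967, -671, 0], [1342, -46, 0], [1250, -1250, 0]].
The requested entry is -1250.

-1250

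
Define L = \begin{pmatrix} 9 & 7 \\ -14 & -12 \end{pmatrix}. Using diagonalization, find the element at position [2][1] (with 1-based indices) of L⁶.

31122

Characteristic polynomial: r^2 + 3r - 10 = (r - 2)(r + 5), so the eigenvalues are -5, 2.
r=-5: eigenvector (1, -2).
r=2: eigenvector (1, -1).
P = [[1, 1], [-2, -1]], D = diag(-5, 2), P⁻¹ = [[-1, -1], [2, 1]].
L⁶ = P·diag(15625, 64)·P⁻¹ = [[-15497, -15561], [31122, 31186]].
The requested entry is 31122.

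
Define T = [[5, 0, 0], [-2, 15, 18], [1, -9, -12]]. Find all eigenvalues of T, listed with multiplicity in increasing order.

-3, 5, 6

Characteristic polynomial: p(λ) = λ^3 - 8λ^2 - 3λ + 90 = (λ - 6)(λ - 5)(λ + 3).
Roots (with multiplicity): -3, 5, 6.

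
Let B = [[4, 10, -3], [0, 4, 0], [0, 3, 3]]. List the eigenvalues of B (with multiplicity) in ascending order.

3, 4, 4

Characteristic polynomial: p(λ) = λ^3 - 11λ^2 + 40λ - 48 = (λ - 4)^2(λ - 3).
Roots (with multiplicity): 3, 4, 4.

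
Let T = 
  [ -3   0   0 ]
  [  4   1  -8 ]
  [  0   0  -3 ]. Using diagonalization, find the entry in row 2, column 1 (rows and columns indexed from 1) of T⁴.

-80

Characteristic polynomial: s^3 + 5s^2 + 3s - 9 = (s - 1)(s + 3)^2, so the eigenvalues are -3, -3, 1.
s=-3: eigenvector (1, -1, 0).
s=1: eigenvector (0, 1, 0).
s=-3: eigenvector (0, 2, 1).
P = [[1, 0, 0], [-1, 1, 2], [0, 0, 1]], D = diag(-3, 1, -3), P⁻¹ = [[1, 0, 0], [1, 1, -2], [0, 0, 1]].
T⁴ = P·diag(81, 1, 81)·P⁻¹ = [[81, 0, 0], [-80, 1, 160], [0, 0, 81]].
The requested entry is -80.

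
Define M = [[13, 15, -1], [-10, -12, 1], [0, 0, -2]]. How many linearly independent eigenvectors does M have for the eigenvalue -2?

1

M + 2I = [[15, 15, -1], [-10, -10, 1], [0, 0, 0]].
This matrix has rank 2, so its null space has dimension 3 − 2 = 1.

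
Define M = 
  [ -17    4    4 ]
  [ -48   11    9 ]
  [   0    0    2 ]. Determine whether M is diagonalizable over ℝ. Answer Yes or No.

Yes

Characteristic polynomial: p(s) = s^3 + 4s^2 - 7s - 10 = (s - 2)(s + 1)(s + 5).
All 3 eigenvalues are distinct, so M is diagonalizable.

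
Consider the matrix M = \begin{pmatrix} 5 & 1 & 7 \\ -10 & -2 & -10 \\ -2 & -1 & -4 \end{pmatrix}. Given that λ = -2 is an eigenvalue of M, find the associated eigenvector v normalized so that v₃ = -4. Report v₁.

M + 2I = [[7, 1, 7], [-10, 0, -10], [-2, -1, -2]].
Solving (M + 2I)v = 0 gives the eigenspace spanned by (4, 0, -4).
With v₃ = -4, v = (4, 0, -4), so v₁ = 4.

4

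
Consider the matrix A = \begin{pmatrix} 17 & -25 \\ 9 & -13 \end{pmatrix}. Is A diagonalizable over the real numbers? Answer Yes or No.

No

Characteristic polynomial: p(λ) = λ^2 - 4λ + 4 = (λ - 2)^2.
λ = 2 has algebraic multiplicity 2; rank(A − 2I) = 1, so geometric multiplicity = 1.
Geometric multiplicity < algebraic multiplicity, so A is not diagonalizable.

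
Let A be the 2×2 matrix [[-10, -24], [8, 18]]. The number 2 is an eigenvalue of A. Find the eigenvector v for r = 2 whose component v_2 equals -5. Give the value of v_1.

A − 2I = [[-12, -24], [8, 16]].
Solving (A − 2I)v = 0 gives the eigenspace spanned by (10, -5).
With v_2 = -5, v = (10, -5), so v_1 = 10.

10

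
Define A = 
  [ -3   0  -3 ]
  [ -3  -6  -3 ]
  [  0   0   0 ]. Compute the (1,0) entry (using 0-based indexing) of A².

27

Characteristic polynomial: t^3 + 9t^2 + 18t = t(t + 3)(t + 6), so the eigenvalues are -6, -3, 0.
t=-3: eigenvector (1, -1, 0).
t=-6: eigenvector (0, 1, 0).
t=0: eigenvector (-1, 0, 1).
P = [[1, 0, -1], [-1, 1, 0], [0, 0, 1]], D = diag(-3, -6, 0), P⁻¹ = [[1, 0, 1], [1, 1, 1], [0, 0, 1]].
A² = P·diag(9, 36, 0)·P⁻¹ = [[9, 0, 9], [27, 36, 27], [0, 0, 0]].
The requested entry is 27.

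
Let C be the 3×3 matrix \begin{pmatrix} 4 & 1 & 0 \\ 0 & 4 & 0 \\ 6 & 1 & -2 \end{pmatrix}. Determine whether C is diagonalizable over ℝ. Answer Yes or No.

No

Characteristic polynomial: p(r) = r^3 - 6r^2 + 32 = (r - 4)^2(r + 2).
r = 4 has algebraic multiplicity 2; rank(C − 4I) = 2, so geometric multiplicity = 1.
Geometric multiplicity < algebraic multiplicity, so C is not diagonalizable.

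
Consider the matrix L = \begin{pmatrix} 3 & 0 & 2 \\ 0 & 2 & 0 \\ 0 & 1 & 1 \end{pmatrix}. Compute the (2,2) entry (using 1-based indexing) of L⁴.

16

Characteristic polynomial: μ^3 - 6μ^2 + 11μ - 6 = (μ - 3)(μ - 2)(μ - 1), so the eigenvalues are 1, 2, 3.
μ=3: eigenvector (1, 0, 0).
μ=2: eigenvector (-2, 1, 1).
μ=1: eigenvector (-1, 0, 1).
P = [[1, -2, -1], [0, 1, 0], [0, 1, 1]], D = diag(3, 2, 1), P⁻¹ = [[1, 1, 1], [0, 1, 0], [0, -1, 1]].
L⁴ = P·diag(81, 16, 1)·P⁻¹ = [[81, 50, 80], [0, 16, 0], [0, 15, 1]].
The requested entry is 16.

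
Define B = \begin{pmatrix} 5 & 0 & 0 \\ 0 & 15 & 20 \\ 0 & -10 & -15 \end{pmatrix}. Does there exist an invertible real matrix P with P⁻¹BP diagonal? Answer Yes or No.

Yes

Characteristic polynomial: p(λ) = λ^3 - 5λ^2 - 25λ + 125 = (λ - 5)^2(λ + 5).
λ = 5 has algebraic multiplicity 2; rank(B − 5I) = 1, so geometric multiplicity = 2.
Every eigenvalue has geometric = algebraic multiplicity, so B is diagonalizable.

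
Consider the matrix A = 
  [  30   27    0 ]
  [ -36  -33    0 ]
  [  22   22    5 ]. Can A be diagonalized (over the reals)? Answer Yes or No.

Characteristic polynomial: p(μ) = μ^3 - 2μ^2 - 33μ + 90 = (μ - 5)(μ - 3)(μ + 6).
All 3 eigenvalues are distinct, so A is diagonalizable.

Yes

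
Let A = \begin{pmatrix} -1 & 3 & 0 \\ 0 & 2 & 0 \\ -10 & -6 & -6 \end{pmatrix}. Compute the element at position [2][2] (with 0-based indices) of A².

36

Characteristic polynomial: s^3 + 5s^2 - 8s - 12 = (s - 2)(s + 1)(s + 6), so the eigenvalues are -6, -1, 2.
s=2: eigenvector (1, 1, -2).
s=-1: eigenvector (-1, 0, 2).
s=-6: eigenvector (0, 0, 1).
P = [[1, -1, 0], [1, 0, 0], [-2, 2, 1]], D = diag(2, -1, -6), P⁻¹ = [[0, 1, 0], [-1, 1, 0], [2, 0, 1]].
A² = P·diag(4, 1, 36)·P⁻¹ = [[1, 3, 0], [0, 4, 0], [70, -6, 36]].
The requested entry is 36.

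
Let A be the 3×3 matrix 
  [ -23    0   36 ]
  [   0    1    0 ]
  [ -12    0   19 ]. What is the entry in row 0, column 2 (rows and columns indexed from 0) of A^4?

Characteristic polynomial: s^3 + 3s^2 - 9s + 5 = (s - 1)^2(s + 5), so the eigenvalues are -5, 1, 1.
s=1: eigenvector (-3, 0, -2).
s=1: eigenvector (0, 1, 0).
s=-5: eigenvector (2, 0, 1).
P = [[-3, 0, 2], [0, 1, 0], [-2, 0, 1]], D = diag(1, 1, -5), P⁻¹ = [[1, 0, -2], [0, 1, 0], [2, 0, -3]].
A⁴ = P·diag(1, 1, 625)·P⁻¹ = [[2497, 0, -3744], [0, 1, 0], [1248, 0, -1871]].
The requested entry is -3744.

-3744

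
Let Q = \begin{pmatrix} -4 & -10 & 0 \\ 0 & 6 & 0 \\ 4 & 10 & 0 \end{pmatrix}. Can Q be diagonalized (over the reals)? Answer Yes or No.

Characteristic polynomial: p(t) = t^3 - 2t^2 - 24t = t(t - 6)(t + 4).
All 3 eigenvalues are distinct, so Q is diagonalizable.

Yes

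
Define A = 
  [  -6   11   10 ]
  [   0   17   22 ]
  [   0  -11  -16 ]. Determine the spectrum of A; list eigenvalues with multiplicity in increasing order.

Characteristic polynomial: p(r) = r^3 + 5r^2 - 36r - 180 = (r - 6)(r + 5)(r + 6).
Roots (with multiplicity): -6, -5, 6.

-6, -5, 6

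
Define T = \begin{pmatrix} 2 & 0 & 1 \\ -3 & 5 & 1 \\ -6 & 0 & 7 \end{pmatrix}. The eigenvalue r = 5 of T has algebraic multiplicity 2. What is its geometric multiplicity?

2

T − 5I = [[-3, 0, 1], [-3, 0, 1], [-6, 0, 2]].
This matrix has rank 1, so its null space has dimension 3 − 1 = 2.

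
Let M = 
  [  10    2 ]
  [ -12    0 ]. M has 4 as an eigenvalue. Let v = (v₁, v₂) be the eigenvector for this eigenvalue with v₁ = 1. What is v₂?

M − 4I = [[6, 2], [-12, -4]].
Solving (M − 4I)v = 0 gives the eigenspace spanned by (1, -3).
With v₁ = 1, v = (1, -3), so v₂ = -3.

-3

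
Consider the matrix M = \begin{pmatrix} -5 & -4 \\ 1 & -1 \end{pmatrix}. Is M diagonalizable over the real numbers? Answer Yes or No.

Characteristic polynomial: p(r) = r^2 + 6r + 9 = (r + 3)^2.
r = -3 has algebraic multiplicity 2; rank(M + 3I) = 1, so geometric multiplicity = 1.
Geometric multiplicity < algebraic multiplicity, so M is not diagonalizable.

No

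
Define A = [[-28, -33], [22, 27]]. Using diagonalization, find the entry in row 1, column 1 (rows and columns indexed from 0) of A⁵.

Characteristic polynomial: μ^2 + μ - 30 = (μ - 5)(μ + 6), so the eigenvalues are -6, 5.
μ=-6: eigenvector (3, -2).
μ=5: eigenvector (1, -1).
P = [[3, 1], [-2, -1]], D = diag(-6, 5), P⁻¹ = [[1, 1], [-2, -3]].
A⁵ = P·diag(-7776, 3125)·P⁻¹ = [[-29578, -32703], [21802, 24927]].
The requested entry is 24927.

24927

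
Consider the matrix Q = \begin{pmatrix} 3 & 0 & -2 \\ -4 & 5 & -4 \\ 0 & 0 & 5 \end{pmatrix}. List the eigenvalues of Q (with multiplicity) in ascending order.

3, 5, 5

Characteristic polynomial: p(t) = t^3 - 13t^2 + 55t - 75 = (t - 5)^2(t - 3).
Roots (with multiplicity): 3, 5, 5.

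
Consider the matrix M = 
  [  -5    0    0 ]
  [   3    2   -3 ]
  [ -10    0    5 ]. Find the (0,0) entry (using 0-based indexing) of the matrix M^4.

625

Characteristic polynomial: r^3 - 2r^2 - 25r + 50 = (r - 5)(r - 2)(r + 5), so the eigenvalues are -5, 2, 5.
r=5: eigenvector (0, -1, 1).
r=2: eigenvector (0, 1, 0).
r=-5: eigenvector (1, 0, 1).
P = [[0, 0, 1], [-1, 1, 0], [1, 0, 1]], D = diag(5, 2, -5), P⁻¹ = [[-1, 0, 1], [-1, 1, 1], [1, 0, 0]].
M⁴ = P·diag(625, 16, 625)·P⁻¹ = [[625, 0, 0], [609, 16, -609], [0, 0, 625]].
The requested entry is 625.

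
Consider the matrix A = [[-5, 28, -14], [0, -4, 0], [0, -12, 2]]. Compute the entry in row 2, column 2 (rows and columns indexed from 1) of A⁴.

Characteristic polynomial: λ^3 + 7λ^2 + 2λ - 40 = (λ - 2)(λ + 4)(λ + 5), so the eigenvalues are -5, -4, 2.
λ=-5: eigenvector (1, 0, 0).
λ=-4: eigenvector (0, 1, 2).
λ=2: eigenvector (-2, 0, 1).
P = [[1, 0, -2], [0, 1, 0], [0, 2, 1]], D = diag(-5, -4, 2), P⁻¹ = [[1, -4, 2], [0, 1, 0], [0, -2, 1]].
A⁴ = P·diag(625, 256, 16)·P⁻¹ = [[625, -2436, 1218], [0, 256, 0], [0, 480, 16]].
The requested entry is 256.

256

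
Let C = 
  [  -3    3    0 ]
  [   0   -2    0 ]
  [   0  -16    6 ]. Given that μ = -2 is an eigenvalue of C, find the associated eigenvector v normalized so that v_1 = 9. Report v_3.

6

C + 2I = [[-1, 3, 0], [0, 0, 0], [0, -16, 8]].
Solving (C + 2I)v = 0 gives the eigenspace spanned by (9, 3, 6).
With v_1 = 9, v = (9, 3, 6), so v_3 = 6.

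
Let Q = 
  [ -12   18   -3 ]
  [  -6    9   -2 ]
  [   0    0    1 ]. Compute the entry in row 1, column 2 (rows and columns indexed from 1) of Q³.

162

Characteristic polynomial: s^3 + 2s^2 - 3s = s(s - 1)(s + 3), so the eigenvalues are -3, 0, 1.
s=0: eigenvector (-3, -2, 0).
s=1: eigenvector (-3, -2, 1).
s=-3: eigenvector (2, 1, 0).
P = [[-3, -3, 2], [-2, -2, 1], [0, 1, 0]], D = diag(0, 1, -3), P⁻¹ = [[1, -2, -1], [0, 0, 1], [2, -3, 0]].
Q³ = P·diag(0, 1, -27)·P⁻¹ = [[-108, 162, -3], [-54, 81, -2], [0, 0, 1]].
The requested entry is 162.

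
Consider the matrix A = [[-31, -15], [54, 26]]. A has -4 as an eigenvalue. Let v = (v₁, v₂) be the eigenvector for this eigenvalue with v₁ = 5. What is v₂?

-9

A + 4I = [[-27, -15], [54, 30]].
Solving (A + 4I)v = 0 gives the eigenspace spanned by (5, -9).
With v₁ = 5, v = (5, -9), so v₂ = -9.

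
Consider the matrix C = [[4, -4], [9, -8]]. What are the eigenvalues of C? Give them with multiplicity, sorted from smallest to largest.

-2, -2

Characteristic polynomial: p(r) = r^2 + 4r + 4 = (r + 2)^2.
Roots (with multiplicity): -2, -2.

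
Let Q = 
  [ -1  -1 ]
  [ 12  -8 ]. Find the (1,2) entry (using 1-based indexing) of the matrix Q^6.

11529

Characteristic polynomial: r^2 + 9r + 20 = (r + 4)(r + 5), so the eigenvalues are -5, -4.
r=-4: eigenvector (1, 3).
r=-5: eigenvector (1, 4).
P = [[1, 1], [3, 4]], D = diag(-4, -5), P⁻¹ = [[4, -1], [-3, 1]].
Q⁶ = P·diag(4096, 15625)·P⁻¹ = [[-30491, 11529], [-138348, 50212]].
The requested entry is 11529.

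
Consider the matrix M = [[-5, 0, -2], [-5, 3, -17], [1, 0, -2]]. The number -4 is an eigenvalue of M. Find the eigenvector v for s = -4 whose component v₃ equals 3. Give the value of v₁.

M + 4I = [[-1, 0, -2], [-5, 7, -17], [1, 0, 2]].
Solving (M + 4I)v = 0 gives the eigenspace spanned by (-6, 3, 3).
With v₃ = 3, v = (-6, 3, 3), so v₁ = -6.

-6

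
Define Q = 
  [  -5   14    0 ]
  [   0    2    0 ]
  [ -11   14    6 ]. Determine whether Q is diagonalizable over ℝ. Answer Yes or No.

Yes

Characteristic polynomial: p(t) = t^3 - 3t^2 - 28t + 60 = (t - 6)(t - 2)(t + 5).
All 3 eigenvalues are distinct, so Q is diagonalizable.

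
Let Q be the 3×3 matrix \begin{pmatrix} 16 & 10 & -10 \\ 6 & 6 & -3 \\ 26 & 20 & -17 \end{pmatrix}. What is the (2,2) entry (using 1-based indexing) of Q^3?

Characteristic polynomial: λ^3 - 5λ^2 - 18λ + 72 = (λ - 6)(λ - 3)(λ + 4), so the eigenvalues are -4, 3, 6.
λ=3: eigenvector (0, -1, -1).
λ=6: eigenvector (1, 1, 2).
λ=-4: eigenvector (1, 0, 2).
P = [[0, 1, 1], [-1, 1, 0], [-1, 2, 2]], D = diag(3, 6, -4), P⁻¹ = [[2, 0, -1], [2, 1, -1], [-1, -1, 1]].
Q³ = P·diag(27, 216, -64)·P⁻¹ = [[496, 280, -280], [378, 216, -189], [938, 560, -533]].
The requested entry is 216.

216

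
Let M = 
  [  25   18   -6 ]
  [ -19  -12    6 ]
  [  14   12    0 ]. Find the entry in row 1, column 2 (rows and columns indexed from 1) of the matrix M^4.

Characteristic polynomial: μ^3 - 13μ^2 + 54μ - 72 = (μ - 6)(μ - 4)(μ - 3), so the eigenvalues are 3, 4, 6.
μ=3: eigenvector (-3, 3, -2).
μ=4: eigenvector (2, -2, 1).
μ=6: eigenvector (6, -5, 4).
P = [[-3, 2, 6], [3, -2, -5], [-2, 1, 4]], D = diag(3, 4, 6), P⁻¹ = [[3, 2, -2], [2, 0, -3], [1, 1, 0]].
M⁴ = P·diag(81, 256, 1296)·P⁻¹ = [[8071, 7290, -1050], [-6775, -5994, 1050], [5210, 4860, -444]].
The requested entry is 7290.

7290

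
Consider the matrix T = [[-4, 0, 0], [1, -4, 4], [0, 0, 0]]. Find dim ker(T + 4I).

T + 4I = [[0, 0, 0], [1, 0, 4], [0, 0, 4]].
This matrix has rank 2, so its null space has dimension 3 − 2 = 1.

1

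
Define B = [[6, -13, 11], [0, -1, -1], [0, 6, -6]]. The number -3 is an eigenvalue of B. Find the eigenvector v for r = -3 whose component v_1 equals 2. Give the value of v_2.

B + 3I = [[9, -13, 11], [0, 2, -1], [0, 6, -3]].
Solving (B + 3I)v = 0 gives the eigenspace spanned by (2, -2, -4).
With v_1 = 2, v = (2, -2, -4), so v_2 = -2.

-2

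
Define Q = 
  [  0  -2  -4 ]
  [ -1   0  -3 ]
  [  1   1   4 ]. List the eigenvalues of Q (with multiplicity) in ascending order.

1, 1, 2

Characteristic polynomial: p(μ) = μ^3 - 4μ^2 + 5μ - 2 = (μ - 2)(μ - 1)^2.
Roots (with multiplicity): 1, 1, 2.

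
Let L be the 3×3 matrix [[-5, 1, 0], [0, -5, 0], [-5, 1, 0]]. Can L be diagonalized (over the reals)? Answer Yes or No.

No

Characteristic polynomial: p(s) = s^3 + 10s^2 + 25s = s(s + 5)^2.
s = -5 has algebraic multiplicity 2; rank(L + 5I) = 2, so geometric multiplicity = 1.
Geometric multiplicity < algebraic multiplicity, so L is not diagonalizable.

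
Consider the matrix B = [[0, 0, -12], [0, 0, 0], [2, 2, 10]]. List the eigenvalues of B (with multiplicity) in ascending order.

Characteristic polynomial: p(μ) = μ^3 - 10μ^2 + 24μ = μ(μ - 6)(μ - 4).
Roots (with multiplicity): 0, 4, 6.

0, 4, 6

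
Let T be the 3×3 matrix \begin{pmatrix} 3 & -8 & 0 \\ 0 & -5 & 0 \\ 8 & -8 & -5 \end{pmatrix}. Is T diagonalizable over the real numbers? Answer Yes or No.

Yes

Characteristic polynomial: p(μ) = μ^3 + 7μ^2 - 5μ - 75 = (μ - 3)(μ + 5)^2.
μ = -5 has algebraic multiplicity 2; rank(T + 5I) = 1, so geometric multiplicity = 2.
Every eigenvalue has geometric = algebraic multiplicity, so T is diagonalizable.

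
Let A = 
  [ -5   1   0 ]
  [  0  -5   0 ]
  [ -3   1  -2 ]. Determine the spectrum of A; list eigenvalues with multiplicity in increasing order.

-5, -5, -2

Characteristic polynomial: p(λ) = λ^3 + 12λ^2 + 45λ + 50 = (λ + 2)(λ + 5)^2.
Roots (with multiplicity): -5, -5, -2.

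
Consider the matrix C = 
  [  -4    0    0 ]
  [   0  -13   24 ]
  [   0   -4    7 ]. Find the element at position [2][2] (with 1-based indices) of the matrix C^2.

73

Characteristic polynomial: t^3 + 10t^2 + 29t + 20 = (t + 1)(t + 4)(t + 5), so the eigenvalues are -5, -4, -1.
t=-4: eigenvector (1, 0, 0).
t=-5: eigenvector (0, 3, 1).
t=-1: eigenvector (0, 2, 1).
P = [[1, 0, 0], [0, 3, 2], [0, 1, 1]], D = diag(-4, -5, -1), P⁻¹ = [[1, 0, 0], [0, 1, -2], [0, -1, 3]].
C² = P·diag(16, 25, 1)·P⁻¹ = [[16, 0, 0], [0, 73, -144], [0, 24, -47]].
The requested entry is 73.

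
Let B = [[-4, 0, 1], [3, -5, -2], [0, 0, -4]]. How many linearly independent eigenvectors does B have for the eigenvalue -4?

B + 4I = [[0, 0, 1], [3, -1, -2], [0, 0, 0]].
This matrix has rank 2, so its null space has dimension 3 − 2 = 1.

1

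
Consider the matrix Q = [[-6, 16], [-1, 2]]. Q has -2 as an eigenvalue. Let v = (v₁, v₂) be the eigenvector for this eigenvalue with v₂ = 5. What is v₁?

Q + 2I = [[-4, 16], [-1, 4]].
Solving (Q + 2I)v = 0 gives the eigenspace spanned by (20, 5).
With v₂ = 5, v = (20, 5), so v₁ = 20.

20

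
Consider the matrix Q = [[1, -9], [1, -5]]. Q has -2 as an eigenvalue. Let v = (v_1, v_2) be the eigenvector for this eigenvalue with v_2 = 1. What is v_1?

Q + 2I = [[3, -9], [1, -3]].
Solving (Q + 2I)v = 0 gives the eigenspace spanned by (3, 1).
With v_2 = 1, v = (3, 1), so v_1 = 3.

3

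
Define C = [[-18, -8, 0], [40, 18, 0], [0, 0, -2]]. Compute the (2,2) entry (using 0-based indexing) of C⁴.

Characteristic polynomial: λ^3 + 2λ^2 - 4λ - 8 = (λ - 2)(λ + 2)^2, so the eigenvalues are -2, -2, 2.
λ=-2: eigenvector (1, -2, 0).
λ=-2: eigenvector (0, 0, 1).
λ=2: eigenvector (-2, 5, 0).
P = [[1, 0, -2], [-2, 0, 5], [0, 1, 0]], D = diag(-2, -2, 2), P⁻¹ = [[5, 2, 0], [0, 0, 1], [2, 1, 0]].
C⁴ = P·diag(16, 16, 16)·P⁻¹ = [[16, 0, 0], [0, 16, 0], [0, 0, 16]].
The requested entry is 16.

16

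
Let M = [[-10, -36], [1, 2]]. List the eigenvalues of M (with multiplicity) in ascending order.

Characteristic polynomial: p(s) = s^2 + 8s + 16 = (s + 4)^2.
Roots (with multiplicity): -4, -4.

-4, -4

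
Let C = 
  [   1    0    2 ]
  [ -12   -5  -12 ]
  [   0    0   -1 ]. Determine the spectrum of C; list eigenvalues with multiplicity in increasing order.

Characteristic polynomial: p(μ) = μ^3 + 5μ^2 - μ - 5 = (μ - 1)(μ + 1)(μ + 5).
Roots (with multiplicity): -5, -1, 1.

-5, -1, 1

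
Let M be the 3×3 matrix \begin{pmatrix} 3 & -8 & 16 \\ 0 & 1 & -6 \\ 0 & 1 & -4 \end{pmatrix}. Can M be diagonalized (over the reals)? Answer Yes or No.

Characteristic polynomial: p(μ) = μ^3 - 7μ - 6 = (μ - 3)(μ + 1)(μ + 2).
All 3 eigenvalues are distinct, so M is diagonalizable.

Yes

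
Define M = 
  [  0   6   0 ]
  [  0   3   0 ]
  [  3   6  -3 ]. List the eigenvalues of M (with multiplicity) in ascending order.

-3, 0, 3

Characteristic polynomial: p(r) = r^3 - 9r = r(r - 3)(r + 3).
Roots (with multiplicity): -3, 0, 3.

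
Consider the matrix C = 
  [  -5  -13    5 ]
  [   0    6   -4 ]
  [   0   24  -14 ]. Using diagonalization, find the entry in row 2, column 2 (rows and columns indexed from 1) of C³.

Characteristic polynomial: t^3 + 13t^2 + 52t + 60 = (t + 2)(t + 5)(t + 6), so the eigenvalues are -6, -5, -2.
t=-6: eigenvector (2, -1, -3).
t=-2: eigenvector (1, -1, -2).
t=-5: eigenvector (1, 0, 0).
P = [[2, 1, 1], [-1, -1, 0], [-3, -2, 0]], D = diag(-6, -2, -5), P⁻¹ = [[0, 2, -1], [0, -3, 1], [1, -1, 1]].
C³ = P·diag(-216, -8, -125)·P⁻¹ = [[-125, -715, 299], [0, 408, -208], [0, 1248, -632]].
The requested entry is 408.

408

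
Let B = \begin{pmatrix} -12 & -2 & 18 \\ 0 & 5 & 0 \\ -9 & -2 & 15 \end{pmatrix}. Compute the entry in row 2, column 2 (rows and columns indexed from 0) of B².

63

Characteristic polynomial: μ^3 - 8μ^2 - 3μ + 90 = (μ - 6)(μ - 5)(μ + 3), so the eigenvalues are -3, 5, 6.
μ=-3: eigenvector (2, 0, 1).
μ=5: eigenvector (2, 1, 2).
μ=6: eigenvector (1, 0, 1).
P = [[2, 2, 1], [0, 1, 0], [1, 2, 1]], D = diag(-3, 5, 6), P⁻¹ = [[1, 0, -1], [0, 1, 0], [-1, -2, 2]].
B² = P·diag(9, 25, 36)·P⁻¹ = [[-18, -22, 54], [0, 25, 0], [-27, -22, 63]].
The requested entry is 63.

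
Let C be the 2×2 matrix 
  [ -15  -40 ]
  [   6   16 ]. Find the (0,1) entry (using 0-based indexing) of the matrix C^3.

Characteristic polynomial: t^2 - t = t(t - 1), so the eigenvalues are 0, 1.
t=1: eigenvector (5, -2).
t=0: eigenvector (-8, 3).
P = [[5, -8], [-2, 3]], D = diag(1, 0), P⁻¹ = [[-3, -8], [-2, -5]].
C³ = P·diag(1, 0)·P⁻¹ = [[-15, -40], [6, 16]].
The requested entry is -40.

-40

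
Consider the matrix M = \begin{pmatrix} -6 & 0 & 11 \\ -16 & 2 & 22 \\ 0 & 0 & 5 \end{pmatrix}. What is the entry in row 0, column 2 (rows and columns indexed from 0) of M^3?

341

Characteristic polynomial: r^3 - r^2 - 32r + 60 = (r - 5)(r - 2)(r + 6), so the eigenvalues are -6, 2, 5.
r=-6: eigenvector (1, 2, 0).
r=2: eigenvector (0, 1, 0).
r=5: eigenvector (1, 2, 1).
P = [[1, 0, 1], [2, 1, 2], [0, 0, 1]], D = diag(-6, 2, 5), P⁻¹ = [[1, 0, -1], [-2, 1, 0], [0, 0, 1]].
M³ = P·diag(-216, 8, 125)·P⁻¹ = [[-216, 0, 341], [-448, 8, 682], [0, 0, 125]].
The requested entry is 341.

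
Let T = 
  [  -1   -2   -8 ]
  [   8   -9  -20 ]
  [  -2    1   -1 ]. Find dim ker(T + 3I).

T + 3I = [[2, -2, -8], [8, -6, -20], [-2, 1, 2]].
This matrix has rank 2, so its null space has dimension 3 − 2 = 1.

1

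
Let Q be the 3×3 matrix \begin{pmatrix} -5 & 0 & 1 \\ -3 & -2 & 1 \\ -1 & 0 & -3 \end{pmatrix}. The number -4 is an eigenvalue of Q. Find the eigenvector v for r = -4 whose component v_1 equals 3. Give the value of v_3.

Q + 4I = [[-1, 0, 1], [-3, 2, 1], [-1, 0, 1]].
Solving (Q + 4I)v = 0 gives the eigenspace spanned by (3, 3, 3).
With v_1 = 3, v = (3, 3, 3), so v_3 = 3.

3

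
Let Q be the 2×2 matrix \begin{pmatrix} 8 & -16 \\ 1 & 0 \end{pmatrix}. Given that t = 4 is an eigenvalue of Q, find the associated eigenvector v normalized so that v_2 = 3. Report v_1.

Q − 4I = [[4, -16], [1, -4]].
Solving (Q − 4I)v = 0 gives the eigenspace spanned by (12, 3).
With v_2 = 3, v = (12, 3), so v_1 = 12.

12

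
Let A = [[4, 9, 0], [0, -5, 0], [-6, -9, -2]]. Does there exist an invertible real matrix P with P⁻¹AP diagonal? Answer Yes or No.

Characteristic polynomial: p(μ) = μ^3 + 3μ^2 - 18μ - 40 = (μ - 4)(μ + 2)(μ + 5).
All 3 eigenvalues are distinct, so A is diagonalizable.

Yes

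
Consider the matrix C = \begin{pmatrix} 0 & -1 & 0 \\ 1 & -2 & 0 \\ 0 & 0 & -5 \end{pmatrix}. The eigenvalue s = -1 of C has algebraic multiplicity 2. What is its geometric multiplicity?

C + 1I = [[1, -1, 0], [1, -1, 0], [0, 0, -4]].
This matrix has rank 2, so its null space has dimension 3 − 2 = 1.

1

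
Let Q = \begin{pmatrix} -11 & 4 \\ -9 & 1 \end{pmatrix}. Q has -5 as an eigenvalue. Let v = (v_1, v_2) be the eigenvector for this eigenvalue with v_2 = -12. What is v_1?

-8

Q + 5I = [[-6, 4], [-9, 6]].
Solving (Q + 5I)v = 0 gives the eigenspace spanned by (-8, -12).
With v_2 = -12, v = (-8, -12), so v_1 = -8.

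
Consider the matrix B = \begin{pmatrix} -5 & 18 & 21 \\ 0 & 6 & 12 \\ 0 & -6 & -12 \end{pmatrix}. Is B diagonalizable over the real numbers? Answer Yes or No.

Characteristic polynomial: p(s) = s^3 + 11s^2 + 30s = s(s + 5)(s + 6).
All 3 eigenvalues are distinct, so B is diagonalizable.

Yes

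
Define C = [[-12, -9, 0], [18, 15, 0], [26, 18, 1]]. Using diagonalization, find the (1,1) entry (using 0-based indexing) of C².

63

Characteristic polynomial: μ^3 - 4μ^2 - 15μ + 18 = (μ - 6)(μ - 1)(μ + 3), so the eigenvalues are -3, 1, 6.
μ=1: eigenvector (0, 0, 1).
μ=6: eigenvector (-1, 2, 2).
μ=-3: eigenvector (1, -1, -2).
P = [[0, -1, 1], [0, 2, -1], [1, 2, -2]], D = diag(1, 6, -3), P⁻¹ = [[2, 0, 1], [1, 1, 0], [2, 1, 0]].
C² = P·diag(1, 36, 9)·P⁻¹ = [[-18, -27, 0], [54, 63, 0], [38, 54, 1]].
The requested entry is 63.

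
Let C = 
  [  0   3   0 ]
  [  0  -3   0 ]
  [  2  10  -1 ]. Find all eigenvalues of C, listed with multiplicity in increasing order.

Characteristic polynomial: p(λ) = λ^3 + 4λ^2 + 3λ = λ(λ + 1)(λ + 3).
Roots (with multiplicity): -3, -1, 0.

-3, -1, 0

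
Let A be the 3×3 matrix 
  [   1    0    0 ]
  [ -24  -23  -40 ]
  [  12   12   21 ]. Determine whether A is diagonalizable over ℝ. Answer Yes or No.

Yes

Characteristic polynomial: p(t) = t^3 + t^2 - 5t + 3 = (t - 1)^2(t + 3).
t = 1 has algebraic multiplicity 2; rank(A − 1I) = 1, so geometric multiplicity = 2.
Every eigenvalue has geometric = algebraic multiplicity, so A is diagonalizable.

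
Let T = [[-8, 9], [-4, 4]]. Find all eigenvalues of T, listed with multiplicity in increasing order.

Characteristic polynomial: p(s) = s^2 + 4s + 4 = (s + 2)^2.
Roots (with multiplicity): -2, -2.

-2, -2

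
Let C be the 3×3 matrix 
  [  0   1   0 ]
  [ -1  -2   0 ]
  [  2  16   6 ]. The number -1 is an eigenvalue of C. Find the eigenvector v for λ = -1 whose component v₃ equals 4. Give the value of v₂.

C + 1I = [[1, 1, 0], [-1, -1, 0], [2, 16, 7]].
Solving (C + 1I)v = 0 gives the eigenspace spanned by (2, -2, 4).
With v₃ = 4, v = (2, -2, 4), so v₂ = -2.

-2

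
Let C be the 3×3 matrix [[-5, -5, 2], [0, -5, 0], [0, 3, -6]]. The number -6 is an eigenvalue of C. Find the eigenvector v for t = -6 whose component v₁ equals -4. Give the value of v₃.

2

C + 6I = [[1, -5, 2], [0, 1, 0], [0, 3, 0]].
Solving (C + 6I)v = 0 gives the eigenspace spanned by (-4, 0, 2).
With v₁ = -4, v = (-4, 0, 2), so v₃ = 2.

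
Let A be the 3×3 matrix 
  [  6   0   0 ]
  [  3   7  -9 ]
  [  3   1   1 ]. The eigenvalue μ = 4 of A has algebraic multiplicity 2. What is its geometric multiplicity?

A − 4I = [[2, 0, 0], [3, 3, -9], [3, 1, -3]].
This matrix has rank 2, so its null space has dimension 3 − 2 = 1.

1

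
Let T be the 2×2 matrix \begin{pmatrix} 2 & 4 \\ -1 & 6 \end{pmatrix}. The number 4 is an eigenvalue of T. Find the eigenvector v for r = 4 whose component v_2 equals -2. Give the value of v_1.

-4

T − 4I = [[-2, 4], [-1, 2]].
Solving (T − 4I)v = 0 gives the eigenspace spanned by (-4, -2).
With v_2 = -2, v = (-4, -2), so v_1 = -4.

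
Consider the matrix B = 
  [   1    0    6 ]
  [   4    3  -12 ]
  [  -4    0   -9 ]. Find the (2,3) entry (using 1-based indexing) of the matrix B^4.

Characteristic polynomial: t^3 + 5t^2 - 9t - 45 = (t - 3)(t + 3)(t + 5), so the eigenvalues are -5, -3, 3.
t=-5: eigenvector (1, -2, -1).
t=3: eigenvector (0, 1, 0).
t=-3: eigenvector (3, -6, -2).
P = [[1, 0, 3], [-2, 1, -6], [-1, 0, -2]], D = diag(-5, 3, -3), P⁻¹ = [[-2, 0, -3], [2, 1, 0], [1, 0, 1]].
B⁴ = P·diag(625, 81, 81)·P⁻¹ = [[-1007, 0, -1632], [2176, 81, 3264], [1088, 0, 1713]].
The requested entry is 3264.

3264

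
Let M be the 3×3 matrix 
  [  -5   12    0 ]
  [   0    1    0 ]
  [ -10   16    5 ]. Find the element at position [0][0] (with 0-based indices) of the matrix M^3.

Characteristic polynomial: r^3 - r^2 - 25r + 25 = (r - 5)(r - 1)(r + 5), so the eigenvalues are -5, 1, 5.
r=-5: eigenvector (1, 0, 1).
r=1: eigenvector (2, 1, 1).
r=5: eigenvector (0, 0, 1).
P = [[1, 2, 0], [0, 1, 0], [1, 1, 1]], D = diag(-5, 1, 5), P⁻¹ = [[1, -2, 0], [0, 1, 0], [-1, 1, 1]].
M³ = P·diag(-125, 1, 125)·P⁻¹ = [[-125, 252, 0], [0, 1, 0], [-250, 376, 125]].
The requested entry is -125.

-125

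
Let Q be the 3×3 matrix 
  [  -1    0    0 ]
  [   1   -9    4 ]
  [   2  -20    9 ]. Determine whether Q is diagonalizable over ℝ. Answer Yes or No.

No

Characteristic polynomial: p(μ) = μ^3 + μ^2 - μ - 1 = (μ - 1)(μ + 1)^2.
μ = -1 has algebraic multiplicity 2; rank(Q + 1I) = 2, so geometric multiplicity = 1.
Geometric multiplicity < algebraic multiplicity, so Q is not diagonalizable.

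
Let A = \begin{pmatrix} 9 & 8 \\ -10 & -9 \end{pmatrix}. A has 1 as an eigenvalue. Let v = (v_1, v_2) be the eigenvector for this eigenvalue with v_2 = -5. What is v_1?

5

A − 1I = [[8, 8], [-10, -10]].
Solving (A − 1I)v = 0 gives the eigenspace spanned by (5, -5).
With v_2 = -5, v = (5, -5), so v_1 = 5.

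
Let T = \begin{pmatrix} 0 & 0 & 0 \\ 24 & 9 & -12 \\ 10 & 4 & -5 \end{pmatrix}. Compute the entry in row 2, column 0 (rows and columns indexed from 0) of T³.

154

Characteristic polynomial: μ^3 - 4μ^2 + 3μ = μ(μ - 3)(μ - 1), so the eigenvalues are 0, 1, 3.
μ=1: eigenvector (0, -3, -2).
μ=0: eigenvector (1, 0, 2).
μ=3: eigenvector (0, 2, 1).
P = [[0, 1, 0], [-3, 0, 2], [-2, 2, 1]], D = diag(1, 0, 3), P⁻¹ = [[4, 1, -2], [1, 0, 0], [6, 2, -3]].
T³ = P·diag(1, 0, 27)·P⁻¹ = [[0, 0, 0], [312, 105, -156], [154, 52, -77]].
The requested entry is 154.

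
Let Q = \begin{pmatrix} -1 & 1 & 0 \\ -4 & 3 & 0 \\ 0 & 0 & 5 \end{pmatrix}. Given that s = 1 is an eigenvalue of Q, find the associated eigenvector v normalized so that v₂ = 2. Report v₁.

1

Q − 1I = [[-2, 1, 0], [-4, 2, 0], [0, 0, 4]].
Solving (Q − 1I)v = 0 gives the eigenspace spanned by (1, 2, 0).
With v₂ = 2, v = (1, 2, 0), so v₁ = 1.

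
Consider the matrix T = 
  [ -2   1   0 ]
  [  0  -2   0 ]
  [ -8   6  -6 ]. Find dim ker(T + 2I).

1

T + 2I = [[0, 1, 0], [0, 0, 0], [-8, 6, -4]].
This matrix has rank 2, so its null space has dimension 3 − 2 = 1.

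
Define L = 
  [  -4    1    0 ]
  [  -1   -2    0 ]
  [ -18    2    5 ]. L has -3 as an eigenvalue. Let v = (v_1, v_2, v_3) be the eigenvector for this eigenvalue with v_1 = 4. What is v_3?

8

L + 3I = [[-1, 1, 0], [-1, 1, 0], [-18, 2, 8]].
Solving (L + 3I)v = 0 gives the eigenspace spanned by (4, 4, 8).
With v_1 = 4, v = (4, 4, 8), so v_3 = 8.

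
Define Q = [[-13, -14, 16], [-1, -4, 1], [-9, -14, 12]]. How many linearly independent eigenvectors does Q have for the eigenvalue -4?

Q + 4I = [[-9, -14, 16], [-1, 0, 1], [-9, -14, 16]].
This matrix has rank 2, so its null space has dimension 3 − 2 = 1.

1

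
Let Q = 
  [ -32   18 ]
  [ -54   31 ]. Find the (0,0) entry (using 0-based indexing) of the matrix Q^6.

50212

Characteristic polynomial: t^2 + t - 20 = (t - 4)(t + 5), so the eigenvalues are -5, 4.
t=-5: eigenvector (-2, -3).
t=4: eigenvector (1, 2).
P = [[-2, 1], [-3, 2]], D = diag(-5, 4), P⁻¹ = [[-2, 1], [-3, 2]].
Q⁶ = P·diag(15625, 4096)·P⁻¹ = [[50212, -23058], [69174, -30491]].
The requested entry is 50212.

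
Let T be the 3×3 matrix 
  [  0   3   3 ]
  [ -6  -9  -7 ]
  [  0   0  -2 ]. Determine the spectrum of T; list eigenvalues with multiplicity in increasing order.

-6, -3, -2

Characteristic polynomial: p(r) = r^3 + 11r^2 + 36r + 36 = (r + 2)(r + 3)(r + 6).
Roots (with multiplicity): -6, -3, -2.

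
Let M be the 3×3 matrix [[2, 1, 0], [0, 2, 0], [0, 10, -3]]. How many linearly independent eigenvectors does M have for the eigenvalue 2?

1

M − 2I = [[0, 1, 0], [0, 0, 0], [0, 10, -5]].
This matrix has rank 2, so its null space has dimension 3 − 2 = 1.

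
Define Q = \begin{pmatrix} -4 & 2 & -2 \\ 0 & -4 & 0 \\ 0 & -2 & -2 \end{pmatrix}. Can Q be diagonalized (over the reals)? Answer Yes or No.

Yes

Characteristic polynomial: p(s) = s^3 + 10s^2 + 32s + 32 = (s + 2)(s + 4)^2.
s = -4 has algebraic multiplicity 2; rank(Q + 4I) = 1, so geometric multiplicity = 2.
Every eigenvalue has geometric = algebraic multiplicity, so Q is diagonalizable.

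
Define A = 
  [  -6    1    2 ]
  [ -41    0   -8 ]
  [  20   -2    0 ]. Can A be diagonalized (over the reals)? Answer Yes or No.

Characteristic polynomial: p(μ) = μ^3 + 6μ^2 - 15μ - 100 = (μ - 4)(μ + 5)^2.
μ = -5 has algebraic multiplicity 2; rank(A + 5I) = 2, so geometric multiplicity = 1.
Geometric multiplicity < algebraic multiplicity, so A is not diagonalizable.

No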